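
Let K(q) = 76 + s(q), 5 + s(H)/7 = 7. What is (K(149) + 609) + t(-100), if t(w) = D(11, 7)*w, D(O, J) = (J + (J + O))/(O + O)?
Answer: 6439/11 ≈ 585.36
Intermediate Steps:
D(O, J) = (O + 2*J)/(2*O) (D(O, J) = (O + 2*J)/((2*O)) = (O + 2*J)*(1/(2*O)) = (O + 2*J)/(2*O))
s(H) = 14 (s(H) = -35 + 7*7 = -35 + 49 = 14)
t(w) = 25*w/22 (t(w) = ((7 + (½)*11)/11)*w = ((7 + 11/2)/11)*w = ((1/11)*(25/2))*w = 25*w/22)
K(q) = 90 (K(q) = 76 + 14 = 90)
(K(149) + 609) + t(-100) = (90 + 609) + (25/22)*(-100) = 699 - 1250/11 = 6439/11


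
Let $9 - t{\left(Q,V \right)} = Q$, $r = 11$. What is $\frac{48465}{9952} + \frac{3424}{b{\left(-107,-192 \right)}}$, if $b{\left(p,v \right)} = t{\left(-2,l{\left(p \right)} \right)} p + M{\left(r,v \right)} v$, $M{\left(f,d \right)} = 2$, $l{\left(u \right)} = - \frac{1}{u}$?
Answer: $\frac{41578217}{15535072} \approx 2.6764$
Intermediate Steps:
$t{\left(Q,V \right)} = 9 - Q$
$b{\left(p,v \right)} = 2 v + 11 p$ ($b{\left(p,v \right)} = \left(9 - -2\right) p + 2 v = \left(9 + 2\right) p + 2 v = 11 p + 2 v = 2 v + 11 p$)
$\frac{48465}{9952} + \frac{3424}{b{\left(-107,-192 \right)}} = \frac{48465}{9952} + \frac{3424}{2 \left(-192\right) + 11 \left(-107\right)} = 48465 \cdot \frac{1}{9952} + \frac{3424}{-384 - 1177} = \frac{48465}{9952} + \frac{3424}{-1561} = \frac{48465}{9952} + 3424 \left(- \frac{1}{1561}\right) = \frac{48465}{9952} - \frac{3424}{1561} = \frac{41578217}{15535072}$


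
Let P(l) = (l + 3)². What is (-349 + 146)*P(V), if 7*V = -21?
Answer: 0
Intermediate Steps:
V = -3 (V = (⅐)*(-21) = -3)
P(l) = (3 + l)²
(-349 + 146)*P(V) = (-349 + 146)*(3 - 3)² = -203*0² = -203*0 = 0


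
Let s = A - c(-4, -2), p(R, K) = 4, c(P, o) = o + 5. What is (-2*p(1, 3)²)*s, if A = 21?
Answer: -576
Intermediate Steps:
c(P, o) = 5 + o
s = 18 (s = 21 - (5 - 2) = 21 - 1*3 = 21 - 3 = 18)
(-2*p(1, 3)²)*s = -2*4²*18 = -2*16*18 = -32*18 = -576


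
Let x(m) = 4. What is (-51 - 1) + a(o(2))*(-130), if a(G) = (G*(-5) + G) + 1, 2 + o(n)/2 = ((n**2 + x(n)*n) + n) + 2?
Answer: 14378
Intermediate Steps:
o(n) = 2*n**2 + 10*n (o(n) = -4 + 2*(((n**2 + 4*n) + n) + 2) = -4 + 2*((n**2 + 5*n) + 2) = -4 + 2*(2 + n**2 + 5*n) = -4 + (4 + 2*n**2 + 10*n) = 2*n**2 + 10*n)
a(G) = 1 - 4*G (a(G) = (-5*G + G) + 1 = -4*G + 1 = 1 - 4*G)
(-51 - 1) + a(o(2))*(-130) = (-51 - 1) + (1 - 8*2*(5 + 2))*(-130) = -52 + (1 - 8*2*7)*(-130) = -52 + (1 - 4*28)*(-130) = -52 + (1 - 112)*(-130) = -52 - 111*(-130) = -52 + 14430 = 14378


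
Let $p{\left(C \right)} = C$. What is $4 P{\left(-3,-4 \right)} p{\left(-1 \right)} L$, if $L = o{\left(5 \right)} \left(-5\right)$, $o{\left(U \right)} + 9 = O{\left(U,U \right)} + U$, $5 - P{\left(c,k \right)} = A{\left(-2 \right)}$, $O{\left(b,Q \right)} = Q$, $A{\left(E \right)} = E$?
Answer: $140$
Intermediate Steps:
$P{\left(c,k \right)} = 7$ ($P{\left(c,k \right)} = 5 - -2 = 5 + 2 = 7$)
$o{\left(U \right)} = -9 + 2 U$ ($o{\left(U \right)} = -9 + \left(U + U\right) = -9 + 2 U$)
$L = -5$ ($L = \left(-9 + 2 \cdot 5\right) \left(-5\right) = \left(-9 + 10\right) \left(-5\right) = 1 \left(-5\right) = -5$)
$4 P{\left(-3,-4 \right)} p{\left(-1 \right)} L = 4 \cdot 7 \left(-1\right) \left(-5\right) = 28 \left(-1\right) \left(-5\right) = \left(-28\right) \left(-5\right) = 140$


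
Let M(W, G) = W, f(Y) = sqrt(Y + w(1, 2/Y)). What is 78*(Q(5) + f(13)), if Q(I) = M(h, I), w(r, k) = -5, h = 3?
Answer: 234 + 156*sqrt(2) ≈ 454.62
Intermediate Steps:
f(Y) = sqrt(-5 + Y) (f(Y) = sqrt(Y - 5) = sqrt(-5 + Y))
Q(I) = 3
78*(Q(5) + f(13)) = 78*(3 + sqrt(-5 + 13)) = 78*(3 + sqrt(8)) = 78*(3 + 2*sqrt(2)) = 234 + 156*sqrt(2)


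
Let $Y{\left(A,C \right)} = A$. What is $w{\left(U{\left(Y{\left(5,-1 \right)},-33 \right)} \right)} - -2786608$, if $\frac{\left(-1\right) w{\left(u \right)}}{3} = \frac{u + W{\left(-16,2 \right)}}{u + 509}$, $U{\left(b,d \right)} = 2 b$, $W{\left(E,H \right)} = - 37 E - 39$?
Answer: $\frac{482082621}{173} \approx 2.7866 \cdot 10^{6}$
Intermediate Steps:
$W{\left(E,H \right)} = -39 - 37 E$
$w{\left(u \right)} = - \frac{3 \left(553 + u\right)}{509 + u}$ ($w{\left(u \right)} = - 3 \frac{u - -553}{u + 509} = - 3 \frac{u + \left(-39 + 592\right)}{509 + u} = - 3 \frac{u + 553}{509 + u} = - 3 \frac{553 + u}{509 + u} = - \frac{3 \left(553 + u\right)}{509 + u}$)
$w{\left(U{\left(Y{\left(5,-1 \right)},-33 \right)} \right)} - -2786608 = \frac{3 \left(-553 - 2 \cdot 5\right)}{509 + 2 \cdot 5} - -2786608 = \frac{3 \left(-553 - 10\right)}{509 + 10} + 2786608 = \frac{3 \left(-553 - 10\right)}{519} + 2786608 = 3 \cdot \frac{1}{519} \left(-563\right) + 2786608 = - \frac{563}{173} + 2786608 = \frac{482082621}{173}$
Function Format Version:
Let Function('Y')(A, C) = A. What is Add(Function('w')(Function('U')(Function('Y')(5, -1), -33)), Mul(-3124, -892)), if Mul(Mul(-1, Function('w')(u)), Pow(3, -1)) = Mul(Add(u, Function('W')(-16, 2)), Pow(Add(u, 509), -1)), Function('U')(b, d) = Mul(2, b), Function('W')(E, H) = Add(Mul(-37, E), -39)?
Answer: Rational(482082621, 173) ≈ 2.7866e+6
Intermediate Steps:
Function('W')(E, H) = Add(-39, Mul(-37, E))
Function('w')(u) = Mul(-3, Pow(Add(509, u), -1), Add(553, u)) (Function('w')(u) = Mul(-3, Mul(Add(u, Add(-39, Mul(-37, -16))), Pow(Add(u, 509), -1))) = Mul(-3, Mul(Add(u, Add(-39, 592)), Pow(Add(509, u), -1))) = Mul(-3, Mul(Add(u, 553), Pow(Add(509, u), -1))) = Mul(-3, Mul(Add(553, u), Pow(Add(509, u), -1))) = Mul(-3, Mul(Pow(Add(509, u), -1), Add(553, u))) = Mul(-3, Pow(Add(509, u), -1), Add(553, u)))
Add(Function('w')(Function('U')(Function('Y')(5, -1), -33)), Mul(-3124, -892)) = Add(Mul(3, Pow(Add(509, Mul(2, 5)), -1), Add(-553, Mul(-1, Mul(2, 5)))), Mul(-3124, -892)) = Add(Mul(3, Pow(Add(509, 10), -1), Add(-553, Mul(-1, 10))), 2786608) = Add(Mul(3, Pow(519, -1), Add(-553, -10)), 2786608) = Add(Mul(3, Rational(1, 519), -563), 2786608) = Add(Rational(-563, 173), 2786608) = Rational(482082621, 173)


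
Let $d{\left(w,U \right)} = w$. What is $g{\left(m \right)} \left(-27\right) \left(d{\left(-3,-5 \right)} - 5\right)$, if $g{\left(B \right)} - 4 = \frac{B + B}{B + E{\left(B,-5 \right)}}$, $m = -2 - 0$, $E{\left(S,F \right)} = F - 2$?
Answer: $960$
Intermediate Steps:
$E{\left(S,F \right)} = -2 + F$
$m = -2$ ($m = -2 + 0 = -2$)
$g{\left(B \right)} = 4 + \frac{2 B}{-7 + B}$ ($g{\left(B \right)} = 4 + \frac{B + B}{B - 7} = 4 + \frac{2 B}{B - 7} = 4 + \frac{2 B}{-7 + B}$)
$g{\left(m \right)} \left(-27\right) \left(d{\left(-3,-5 \right)} - 5\right) = \frac{2 \left(-14 + 3 \left(-2\right)\right)}{-7 - 2} \left(-27\right) \left(-3 - 5\right) = \frac{2 \left(-14 - 6\right)}{-9} \left(-27\right) \left(-3 - 5\right) = 2 \left(- \frac{1}{9}\right) \left(-20\right) \left(-27\right) \left(-8\right) = \frac{40}{9} \left(-27\right) \left(-8\right) = \left(-120\right) \left(-8\right) = 960$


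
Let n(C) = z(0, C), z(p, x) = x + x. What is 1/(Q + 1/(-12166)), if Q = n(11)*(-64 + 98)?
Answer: 12166/9100167 ≈ 0.0013369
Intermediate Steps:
z(p, x) = 2*x
n(C) = 2*C
Q = 748 (Q = (2*11)*(-64 + 98) = 22*34 = 748)
1/(Q + 1/(-12166)) = 1/(748 + 1/(-12166)) = 1/(748 - 1/12166) = 1/(9100167/12166) = 12166/9100167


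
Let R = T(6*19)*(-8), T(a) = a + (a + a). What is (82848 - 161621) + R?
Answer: -81509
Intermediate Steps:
T(a) = 3*a (T(a) = a + 2*a = 3*a)
R = -2736 (R = (3*(6*19))*(-8) = (3*114)*(-8) = 342*(-8) = -2736)
(82848 - 161621) + R = (82848 - 161621) - 2736 = -78773 - 2736 = -81509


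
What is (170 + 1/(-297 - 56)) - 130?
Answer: 14119/353 ≈ 39.997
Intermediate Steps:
(170 + 1/(-297 - 56)) - 130 = (170 + 1/(-353)) - 130 = (170 - 1/353) - 130 = 60009/353 - 130 = 14119/353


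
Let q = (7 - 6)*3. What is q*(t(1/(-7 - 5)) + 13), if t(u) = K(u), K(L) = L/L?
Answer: 42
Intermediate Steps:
q = 3 (q = 1*3 = 3)
K(L) = 1
t(u) = 1
q*(t(1/(-7 - 5)) + 13) = 3*(1 + 13) = 3*14 = 42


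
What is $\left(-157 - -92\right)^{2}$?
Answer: $4225$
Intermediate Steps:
$\left(-157 - -92\right)^{2} = \left(-157 + 92\right)^{2} = \left(-65\right)^{2} = 4225$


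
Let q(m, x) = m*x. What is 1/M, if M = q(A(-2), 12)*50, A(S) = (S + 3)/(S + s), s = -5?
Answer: -7/600 ≈ -0.011667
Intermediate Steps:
A(S) = (3 + S)/(-5 + S) (A(S) = (S + 3)/(S - 5) = (3 + S)/(-5 + S))
M = -600/7 (M = (((3 - 2)/(-5 - 2))*12)*50 = ((1/(-7))*12)*50 = (-1/7*1*12)*50 = -1/7*12*50 = -12/7*50 = -600/7 ≈ -85.714)
1/M = 1/(-600/7) = -7/600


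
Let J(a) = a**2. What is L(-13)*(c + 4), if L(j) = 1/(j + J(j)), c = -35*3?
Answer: -101/156 ≈ -0.64744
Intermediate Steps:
c = -105
L(j) = 1/(j + j**2)
L(-13)*(c + 4) = (1/((-13)*(1 - 13)))*(-105 + 4) = -1/13/(-12)*(-101) = -1/13*(-1/12)*(-101) = (1/156)*(-101) = -101/156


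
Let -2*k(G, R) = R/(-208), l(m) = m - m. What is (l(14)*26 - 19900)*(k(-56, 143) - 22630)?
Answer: 3602641275/8 ≈ 4.5033e+8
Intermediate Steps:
l(m) = 0
k(G, R) = R/416 (k(G, R) = -R/(2*(-208)) = -R*(-1)/(2*208) = -(-1)*R/416 = R/416)
(l(14)*26 - 19900)*(k(-56, 143) - 22630) = (0*26 - 19900)*((1/416)*143 - 22630) = (0 - 19900)*(11/32 - 22630) = -19900*(-724149/32) = 3602641275/8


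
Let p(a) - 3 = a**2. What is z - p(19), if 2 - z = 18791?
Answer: -19153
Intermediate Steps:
p(a) = 3 + a**2
z = -18789 (z = 2 - 1*18791 = 2 - 18791 = -18789)
z - p(19) = -18789 - (3 + 19**2) = -18789 - (3 + 361) = -18789 - 1*364 = -18789 - 364 = -19153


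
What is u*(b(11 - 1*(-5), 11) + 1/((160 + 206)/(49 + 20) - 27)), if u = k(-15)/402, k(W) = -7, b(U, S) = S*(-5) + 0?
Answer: 32046/33433 ≈ 0.95851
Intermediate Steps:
b(U, S) = -5*S (b(U, S) = -5*S + 0 = -5*S)
u = -7/402 ≈ -0.017413
u*(b(11 - 1*(-5), 11) + 1/((160 + 206)/(49 + 20) - 27)) = -7*(-5*11 + 1/((160 + 206)/(49 + 20) - 27))/402 = -7*(-55 + 1/(366/69 - 27))/402 = -7*(-55 + 1/(366*(1/69) - 27))/402 = -7*(-55 + 1/(122/23 - 27))/402 = -7*(-55 + 1/(-499/23))/402 = -7*(-55 - 23/499)/402 = -7/402*(-27468/499) = 32046/33433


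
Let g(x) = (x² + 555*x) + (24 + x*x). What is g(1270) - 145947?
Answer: 3784727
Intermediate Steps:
g(x) = 24 + 2*x² + 555*x (g(x) = (x² + 555*x) + (24 + x²) = 24 + 2*x² + 555*x)
g(1270) - 145947 = (24 + 2*1270² + 555*1270) - 145947 = (24 + 2*1612900 + 704850) - 145947 = (24 + 3225800 + 704850) - 145947 = 3930674 - 145947 = 3784727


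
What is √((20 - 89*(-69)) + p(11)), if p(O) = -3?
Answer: √6158 ≈ 78.473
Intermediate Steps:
√((20 - 89*(-69)) + p(11)) = √((20 - 89*(-69)) - 3) = √((20 + 6141) - 3) = √(6161 - 3) = √6158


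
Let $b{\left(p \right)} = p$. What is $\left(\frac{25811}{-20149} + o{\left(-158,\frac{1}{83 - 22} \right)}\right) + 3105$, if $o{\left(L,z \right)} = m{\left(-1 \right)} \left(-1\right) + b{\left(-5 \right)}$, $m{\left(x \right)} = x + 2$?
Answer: $\frac{62415940}{20149} \approx 3097.7$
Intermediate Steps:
$m{\left(x \right)} = 2 + x$
$o{\left(L,z \right)} = -6$ ($o{\left(L,z \right)} = \left(2 - 1\right) \left(-1\right) - 5 = 1 \left(-1\right) - 5 = -1 - 5 = -6$)
$\left(\frac{25811}{-20149} + o{\left(-158,\frac{1}{83 - 22} \right)}\right) + 3105 = \left(\frac{25811}{-20149} - 6\right) + 3105 = \left(25811 \left(- \frac{1}{20149}\right) - 6\right) + 3105 = \left(- \frac{25811}{20149} - 6\right) + 3105 = - \frac{146705}{20149} + 3105 = \frac{62415940}{20149}$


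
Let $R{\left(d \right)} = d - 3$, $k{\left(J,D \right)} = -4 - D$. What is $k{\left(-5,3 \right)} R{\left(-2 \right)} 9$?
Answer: $315$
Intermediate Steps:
$R{\left(d \right)} = -3 + d$ ($R{\left(d \right)} = d - 3 = -3 + d$)
$k{\left(-5,3 \right)} R{\left(-2 \right)} 9 = \left(-4 - 3\right) \left(-3 - 2\right) 9 = \left(-4 - 3\right) \left(-5\right) 9 = \left(-7\right) \left(-5\right) 9 = 35 \cdot 9 = 315$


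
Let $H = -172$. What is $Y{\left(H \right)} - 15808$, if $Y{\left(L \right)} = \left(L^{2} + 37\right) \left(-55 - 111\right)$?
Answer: $-4932894$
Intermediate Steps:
$Y{\left(L \right)} = -6142 - 166 L^{2}$ ($Y{\left(L \right)} = \left(37 + L^{2}\right) \left(-166\right) = -6142 - 166 L^{2}$)
$Y{\left(H \right)} - 15808 = \left(-6142 - 166 \left(-172\right)^{2}\right) - 15808 = \left(-6142 - 4910944\right) - 15808 = -4917086 - 15808 = -4932894$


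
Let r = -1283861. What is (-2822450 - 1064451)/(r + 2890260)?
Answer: -3886901/1606399 ≈ -2.4196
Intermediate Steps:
(-2822450 - 1064451)/(r + 2890260) = (-2822450 - 1064451)/(-1283861 + 2890260) = -3886901/1606399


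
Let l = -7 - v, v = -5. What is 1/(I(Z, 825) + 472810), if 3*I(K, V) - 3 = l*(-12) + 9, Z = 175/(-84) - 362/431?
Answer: 1/472822 ≈ 2.1150e-6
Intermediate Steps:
l = -2 (l = -7 - 1*(-5) = -7 + 5 = -2)
Z = -15119/5172 (Z = 175*(-1/84) - 362*1/431 = -25/12 - 362/431 = -15119/5172 ≈ -2.9232)
I(K, V) = 12 (I(K, V) = 1 + (-2*(-12) + 9)/3 = 1 + (24 + 9)/3 = 1 + (1/3)*33 = 1 + 11 = 12)
1/(I(Z, 825) + 472810) = 1/(12 + 472810) = 1/472822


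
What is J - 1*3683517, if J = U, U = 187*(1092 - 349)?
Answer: -3544576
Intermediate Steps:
U = 138941 (U = 187*743 = 138941)
J = 138941
J - 1*3683517 = 138941 - 1*3683517 = 138941 - 3683517 = -3544576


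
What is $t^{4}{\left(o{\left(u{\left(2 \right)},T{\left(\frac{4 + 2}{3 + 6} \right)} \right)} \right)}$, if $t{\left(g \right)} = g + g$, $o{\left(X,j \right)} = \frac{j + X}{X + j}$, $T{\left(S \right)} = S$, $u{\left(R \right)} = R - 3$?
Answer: $16$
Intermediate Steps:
$u{\left(R \right)} = -3 + R$
$o{\left(X,j \right)} = 1$ ($o{\left(X,j \right)} = \frac{X + j}{X + j} = 1$)
$t{\left(g \right)} = 2 g$
$t^{4}{\left(o{\left(u{\left(2 \right)},T{\left(\frac{4 + 2}{3 + 6} \right)} \right)} \right)} = \left(2 \cdot 1\right)^{4} = 2^{4} = 16$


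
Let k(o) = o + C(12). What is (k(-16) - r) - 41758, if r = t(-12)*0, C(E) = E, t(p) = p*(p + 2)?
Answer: -41762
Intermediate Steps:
t(p) = p*(2 + p)
r = 0 (r = -12*(2 - 12)*0 = -12*(-10)*0 = 120*0 = 0)
k(o) = 12 + o (k(o) = o + 12 = 12 + o)
(k(-16) - r) - 41758 = ((12 - 16) - 1*0) - 41758 = (-4 + 0) - 41758 = -4 - 41758 = -41762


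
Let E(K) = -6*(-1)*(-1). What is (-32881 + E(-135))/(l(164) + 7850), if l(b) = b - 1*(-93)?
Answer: -32887/8107 ≈ -4.0566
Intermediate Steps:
l(b) = 93 + b (l(b) = b + 93 = 93 + b)
E(K) = -6 (E(K) = 6*(-1) = -6)
(-32881 + E(-135))/(l(164) + 7850) = (-32881 - 6)/((93 + 164) + 7850) = -32887/(257 + 7850) = -32887/8107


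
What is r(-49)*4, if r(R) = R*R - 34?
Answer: 9468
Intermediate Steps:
r(R) = -34 + R² (r(R) = R² - 34 = -34 + R²)
r(-49)*4 = (-34 + (-49)²)*4 = (-34 + 2401)*4 = 2367*4 = 9468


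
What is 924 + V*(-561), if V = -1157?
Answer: 650001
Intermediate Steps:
924 + V*(-561) = 924 - 1157*(-561) = 924 + 649077 = 650001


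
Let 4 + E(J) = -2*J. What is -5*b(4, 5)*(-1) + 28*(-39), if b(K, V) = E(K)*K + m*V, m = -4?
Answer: -1432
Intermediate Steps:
E(J) = -4 - 2*J
b(K, V) = -4*V + K*(-4 - 2*K) (b(K, V) = (-4 - 2*K)*K - 4*V = K*(-4 - 2*K) - 4*V = -4*V + K*(-4 - 2*K))
-5*b(4, 5)*(-1) + 28*(-39) = -5*(-4*5 - 2*4*(2 + 4))*(-1) + 28*(-39) = -5*(-20 - 2*4*6)*(-1) - 1092 = -5*(-20 - 48)*(-1) - 1092 = -5*(-68)*(-1) - 1092 = 340*(-1) - 1092 = -340 - 1092 = -1432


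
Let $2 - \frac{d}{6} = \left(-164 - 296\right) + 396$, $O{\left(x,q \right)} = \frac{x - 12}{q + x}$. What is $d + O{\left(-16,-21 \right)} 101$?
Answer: $\frac{17480}{37} \approx 472.43$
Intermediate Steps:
$O{\left(x,q \right)} = \frac{-12 + x}{q + x}$
$d = 396$ ($d = 12 - 6 \left(\left(-164 - 296\right) + 396\right) = 12 - 6 \left(-460 + 396\right) = 12 - -384 = 12 + 384 = 396$)
$d + O{\left(-16,-21 \right)} 101 = 396 + \frac{-12 - 16}{-21 - 16} \cdot 101 = 396 + \frac{1}{-37} \left(-28\right) 101 = 396 + \left(- \frac{1}{37}\right) \left(-28\right) 101 = 396 + \frac{28}{37} \cdot 101 = 396 + \frac{2828}{37} = \frac{17480}{37}$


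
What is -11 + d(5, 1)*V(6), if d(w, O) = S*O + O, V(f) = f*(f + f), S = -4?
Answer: -227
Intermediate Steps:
V(f) = 2*f**2 (V(f) = f*(2*f) = 2*f**2)
d(w, O) = -3*O (d(w, O) = -4*O + O = -3*O)
-11 + d(5, 1)*V(6) = -11 + (-3*1)*(2*6**2) = -11 - 6*36 = -11 - 3*72 = -11 - 216 = -227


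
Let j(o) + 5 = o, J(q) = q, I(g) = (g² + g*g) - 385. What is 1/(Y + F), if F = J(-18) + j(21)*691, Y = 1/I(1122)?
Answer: 2517383/27786873555 ≈ 9.0596e-5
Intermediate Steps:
I(g) = -385 + 2*g² (I(g) = (g² + g²) - 385 = 2*g² - 385 = -385 + 2*g²)
j(o) = -5 + o
Y = 1/2517383 (Y = 1/(-385 + 2*1122²) = 1/(-385 + 2*1258884) = 1/(-385 + 2517768) = 1/2517383 ≈ 3.9724e-7)
F = 11038 (F = -18 + (-5 + 21)*691 = -18 + 16*691 = -18 + 11056 = 11038)
1/(Y + F) = 1/(1/2517383 + 11038) = 1/(27786873555/2517383) = 2517383/27786873555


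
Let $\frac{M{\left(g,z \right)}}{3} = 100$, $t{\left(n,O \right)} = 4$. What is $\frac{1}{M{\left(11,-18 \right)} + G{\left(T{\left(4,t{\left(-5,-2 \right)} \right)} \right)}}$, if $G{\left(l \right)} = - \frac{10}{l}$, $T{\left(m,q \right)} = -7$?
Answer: $\frac{7}{2110} \approx 0.0033175$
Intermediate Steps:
$M{\left(g,z \right)} = 300$ ($M{\left(g,z \right)} = 3 \cdot 100 = 300$)
$\frac{1}{M{\left(11,-18 \right)} + G{\left(T{\left(4,t{\left(-5,-2 \right)} \right)} \right)}} = \frac{1}{300 - \frac{10}{-7}} = \frac{1}{300 - - \frac{10}{7}} = \frac{1}{300 + \frac{10}{7}} = \frac{1}{\frac{2110}{7}} = \frac{7}{2110}$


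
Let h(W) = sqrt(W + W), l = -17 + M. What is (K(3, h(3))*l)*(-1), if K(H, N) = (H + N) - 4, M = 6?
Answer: -11 + 11*sqrt(6) ≈ 15.944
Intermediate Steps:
l = -11 (l = -17 + 6 = -11)
h(W) = sqrt(2)*sqrt(W) (h(W) = sqrt(2*W) = sqrt(2)*sqrt(W))
K(H, N) = -4 + H + N
(K(3, h(3))*l)*(-1) = ((-4 + 3 + sqrt(2)*sqrt(3))*(-11))*(-1) = ((-4 + 3 + sqrt(6))*(-11))*(-1) = ((-1 + sqrt(6))*(-11))*(-1) = (11 - 11*sqrt(6))*(-1) = -11 + 11*sqrt(6)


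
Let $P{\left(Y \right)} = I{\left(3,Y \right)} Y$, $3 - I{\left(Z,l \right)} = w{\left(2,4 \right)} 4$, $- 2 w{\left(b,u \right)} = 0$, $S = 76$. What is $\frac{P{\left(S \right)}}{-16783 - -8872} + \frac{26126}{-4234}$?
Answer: $- \frac{34608023}{5582529} \approx -6.1993$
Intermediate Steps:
$w{\left(b,u \right)} = 0$ ($w{\left(b,u \right)} = \left(- \frac{1}{2}\right) 0 = 0$)
$I{\left(Z,l \right)} = 3$ ($I{\left(Z,l \right)} = 3 - 0 \cdot 4 = 3 - 0 = 3 + 0 = 3$)
$P{\left(Y \right)} = 3 Y$
$\frac{P{\left(S \right)}}{-16783 - -8872} + \frac{26126}{-4234} = \frac{3 \cdot 76}{-16783 - -8872} + \frac{26126}{-4234} = \frac{228}{-16783 + 8872} + 26126 \left(- \frac{1}{4234}\right) = \frac{228}{-7911} - \frac{13063}{2117} = 228 \left(- \frac{1}{7911}\right) - \frac{13063}{2117} = - \frac{76}{2637} - \frac{13063}{2117} = - \frac{34608023}{5582529}$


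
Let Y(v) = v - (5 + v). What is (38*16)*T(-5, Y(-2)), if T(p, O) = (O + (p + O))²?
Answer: 136800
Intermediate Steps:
Y(v) = -5 (Y(v) = v + (-5 - v) = -5)
T(p, O) = (p + 2*O)² (T(p, O) = (O + (O + p))² = (p + 2*O)²)
(38*16)*T(-5, Y(-2)) = (38*16)*(-5 + 2*(-5))² = 608*(-5 - 10)² = 608*(-15)² = 608*225 = 136800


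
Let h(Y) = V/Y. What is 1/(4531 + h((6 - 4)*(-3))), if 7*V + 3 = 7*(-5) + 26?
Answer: 7/31719 ≈ 0.00022069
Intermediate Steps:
V = -12/7 (V = -3/7 + (7*(-5) + 26)/7 = -3/7 + (-35 + 26)/7 = -3/7 + (1/7)*(-9) = -3/7 - 9/7 = -12/7 ≈ -1.7143)
h(Y) = -12/(7*Y)
1/(4531 + h((6 - 4)*(-3))) = 1/(4531 - 12*(-1/(3*(6 - 4)))/7) = 1/(4531 - 12/(7*(2*(-3)))) = 1/(4531 - 12/7/(-6)) = 1/(4531 - 12/7*(-1/6)) = 1/(4531 + 2/7) = 1/(31719/7) = 7/31719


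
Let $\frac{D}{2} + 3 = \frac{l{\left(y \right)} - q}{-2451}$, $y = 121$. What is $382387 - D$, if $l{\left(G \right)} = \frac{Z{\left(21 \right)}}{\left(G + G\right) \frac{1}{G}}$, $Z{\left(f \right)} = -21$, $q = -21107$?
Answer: $\frac{937287436}{2451} \approx 3.8241 \cdot 10^{5}$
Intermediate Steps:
$l{\left(G \right)} = - \frac{21}{2}$ ($l{\left(G \right)} = - \frac{21}{\left(G + G\right) \frac{1}{G}} = - \frac{21}{2 G \frac{1}{G}} = - \frac{21}{2}$)
$D = - \frac{56899}{2451}$ ($D = -6 + 2 \frac{- \frac{21}{2} - -21107}{-2451} = -6 + 2 \left(- \frac{21}{2} + 21107\right) \left(- \frac{1}{2451}\right) = -6 + 2 \cdot \frac{42193}{2} \left(- \frac{1}{2451}\right) = -6 + 2 \left(- \frac{42193}{4902}\right) = -6 - \frac{42193}{2451} = - \frac{56899}{2451} \approx -23.215$)
$382387 - D = 382387 - - \frac{56899}{2451} = 382387 + \frac{56899}{2451} = \frac{937287436}{2451}$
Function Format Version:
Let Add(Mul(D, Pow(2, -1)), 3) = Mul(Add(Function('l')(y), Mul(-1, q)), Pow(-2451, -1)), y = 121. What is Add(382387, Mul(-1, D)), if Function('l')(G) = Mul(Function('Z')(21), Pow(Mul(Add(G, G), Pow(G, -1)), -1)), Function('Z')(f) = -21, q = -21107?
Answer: Rational(937287436, 2451) ≈ 3.8241e+5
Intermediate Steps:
Function('l')(G) = Rational(-21, 2) (Function('l')(G) = Mul(-21, Pow(Mul(Add(G, G), Pow(G, -1)), -1)) = Mul(-21, Pow(Mul(Mul(2, G), Pow(G, -1)), -1)) = Mul(-21, Pow(2, -1)) = Mul(-21, Rational(1, 2)) = Rational(-21, 2))
D = Rational(-56899, 2451) (D = Add(-6, Mul(2, Mul(Add(Rational(-21, 2), Mul(-1, -21107)), Pow(-2451, -1)))) = Add(-6, Mul(2, Mul(Add(Rational(-21, 2), 21107), Rational(-1, 2451)))) = Add(-6, Mul(2, Mul(Rational(42193, 2), Rational(-1, 2451)))) = Add(-6, Mul(2, Rational(-42193, 4902))) = Add(-6, Rational(-42193, 2451)) = Rational(-56899, 2451) ≈ -23.215)
Add(382387, Mul(-1, D)) = Add(382387, Mul(-1, Rational(-56899, 2451))) = Add(382387, Rational(56899, 2451)) = Rational(937287436, 2451)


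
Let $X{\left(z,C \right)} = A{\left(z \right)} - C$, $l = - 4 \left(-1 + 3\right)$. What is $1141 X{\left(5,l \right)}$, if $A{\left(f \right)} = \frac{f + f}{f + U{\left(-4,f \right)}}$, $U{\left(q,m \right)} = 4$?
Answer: $\frac{93562}{9} \approx 10396.0$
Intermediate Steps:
$l = -8$ ($l = \left(-4\right) 2 = -8$)
$A{\left(f \right)} = \frac{2 f}{4 + f}$ ($A{\left(f \right)} = \frac{f + f}{f + 4} = \frac{2 f}{4 + f}$)
$X{\left(z,C \right)} = - C + \frac{2 z}{4 + z}$ ($X{\left(z,C \right)} = \frac{2 z}{4 + z} - C = - C + \frac{2 z}{4 + z}$)
$1141 X{\left(5,l \right)} = 1141 \frac{2 \cdot 5 - - 8 \left(4 + 5\right)}{4 + 5} = 1141 \frac{10 - \left(-8\right) 9}{9} = 1141 \frac{10 + 72}{9} = 1141 \cdot \frac{1}{9} \cdot 82 = 1141 \cdot \frac{82}{9} = \frac{93562}{9}$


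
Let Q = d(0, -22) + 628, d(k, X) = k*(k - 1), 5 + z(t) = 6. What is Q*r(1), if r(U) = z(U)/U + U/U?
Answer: 1256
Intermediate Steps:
z(t) = 1 (z(t) = -5 + 6 = 1)
d(k, X) = k*(-1 + k)
r(U) = 1 + 1/U (r(U) = 1/U + U/U = 1/U + 1 = 1 + 1/U)
Q = 628 (Q = 0*(-1 + 0) + 628 = 0*(-1) + 628 = 0 + 628 = 628)
Q*r(1) = 628*((1 + 1)/1) = 628*(1*2) = 628*2 = 1256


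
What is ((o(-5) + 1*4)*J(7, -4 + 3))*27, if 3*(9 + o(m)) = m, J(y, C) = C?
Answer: 180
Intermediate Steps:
o(m) = -9 + m/3
((o(-5) + 1*4)*J(7, -4 + 3))*27 = (((-9 + (1/3)*(-5)) + 1*4)*(-4 + 3))*27 = (((-9 - 5/3) + 4)*(-1))*27 = ((-32/3 + 4)*(-1))*27 = -20/3*(-1)*27 = (20/3)*27 = 180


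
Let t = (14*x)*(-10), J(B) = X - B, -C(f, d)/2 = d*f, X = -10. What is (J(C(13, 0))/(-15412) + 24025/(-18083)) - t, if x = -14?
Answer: -273306338315/139347598 ≈ -1961.3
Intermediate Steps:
C(f, d) = -2*d*f
J(B) = -10 - B
t = 1960 (t = (14*(-14))*(-10) = -196*(-10) = 1960)
(J(C(13, 0))/(-15412) + 24025/(-18083)) - t = ((-10 - (-2)*0*13)/(-15412) + 24025/(-18083)) - 1*1960 = ((-10 - 1*0)*(-1/15412) + 24025*(-1/18083)) - 1960 = ((-10 + 0)*(-1/15412) - 24025/18083) - 1960 = (-10*(-1/15412) - 24025/18083) - 1960 = (5/7706 - 24025/18083) - 1960 = -185046235/139347598 - 1960 = -273306338315/139347598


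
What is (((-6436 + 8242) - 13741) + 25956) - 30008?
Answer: -15987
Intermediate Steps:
(((-6436 + 8242) - 13741) + 25956) - 30008 = ((1806 - 13741) + 25956) - 30008 = (-11935 + 25956) - 30008 = 14021 - 30008 = -15987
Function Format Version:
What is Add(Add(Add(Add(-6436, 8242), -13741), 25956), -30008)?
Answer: -15987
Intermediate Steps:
Add(Add(Add(Add(-6436, 8242), -13741), 25956), -30008) = Add(Add(Add(1806, -13741), 25956), -30008) = Add(Add(-11935, 25956), -30008) = Add(14021, -30008) = -15987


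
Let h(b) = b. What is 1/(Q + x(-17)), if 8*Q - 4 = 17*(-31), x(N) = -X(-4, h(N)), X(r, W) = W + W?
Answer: -8/251 ≈ -0.031873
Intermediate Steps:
X(r, W) = 2*W
x(N) = -2*N
Q = -523/8 (Q = ½ + (17*(-31))/8 = ½ + (⅛)*(-527) = ½ - 527/8 = -523/8 ≈ -65.375)
1/(Q + x(-17)) = 1/(-523/8 - 2*(-17)) = 1/(-523/8 + 34) = 1/(-251/8) = -8/251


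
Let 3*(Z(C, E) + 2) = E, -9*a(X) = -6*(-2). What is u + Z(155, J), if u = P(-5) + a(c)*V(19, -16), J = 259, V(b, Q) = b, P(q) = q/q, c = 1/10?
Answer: 60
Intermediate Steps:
c = ⅒ (c = 1*(⅒) = ⅒ ≈ 0.10000)
P(q) = 1
a(X) = -4/3 (a(X) = -(-2)*(-2)/3 = -⅑*12 = -4/3)
Z(C, E) = -2 + E/3
u = -73/3 (u = 1 - 4/3*19 = 1 - 76/3 = -73/3 ≈ -24.333)
u + Z(155, J) = -73/3 + (-2 + (⅓)*259) = -73/3 + (-2 + 259/3) = -73/3 + 253/3 = 60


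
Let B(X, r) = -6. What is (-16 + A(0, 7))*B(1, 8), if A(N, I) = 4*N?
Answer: 96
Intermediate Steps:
(-16 + A(0, 7))*B(1, 8) = (-16 + 4*0)*(-6) = (-16 + 0)*(-6) = -16*(-6) = 96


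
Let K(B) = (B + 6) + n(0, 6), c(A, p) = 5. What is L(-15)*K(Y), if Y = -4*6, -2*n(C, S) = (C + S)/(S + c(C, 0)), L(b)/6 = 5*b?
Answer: 90450/11 ≈ 8222.7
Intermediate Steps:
L(b) = 30*b (L(b) = 6*(5*b) = 30*b)
n(C, S) = -(C + S)/(2*(5 + S)) (n(C, S) = -(C + S)/(2*(S + 5)) = -(C + S)/(2*(5 + S)))
Y = -24
K(B) = 63/11 + B (K(B) = (B + 6) + (-1*0 - 1*6)/(2*(5 + 6)) = (6 + B) + (½)*(0 - 6)/11 = (6 + B) + (½)*(1/11)*(-6) = (6 + B) - 3/11 = 63/11 + B)
L(-15)*K(Y) = (30*(-15))*(63/11 - 24) = -450*(-201/11) = 90450/11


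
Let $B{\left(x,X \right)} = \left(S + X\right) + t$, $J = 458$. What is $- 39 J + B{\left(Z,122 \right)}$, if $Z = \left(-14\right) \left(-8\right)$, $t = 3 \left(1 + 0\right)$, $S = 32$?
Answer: $-17705$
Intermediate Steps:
$t = 3$ ($t = 3 \cdot 1 = 3$)
$Z = 112$
$B{\left(x,X \right)} = 35 + X$ ($B{\left(x,X \right)} = \left(32 + X\right) + 3 = 35 + X$)
$- 39 J + B{\left(Z,122 \right)} = \left(-39\right) 458 + \left(35 + 122\right) = -17862 + 157 = -17705$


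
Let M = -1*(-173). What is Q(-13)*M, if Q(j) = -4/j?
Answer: 692/13 ≈ 53.231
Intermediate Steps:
M = 173
Q(-13)*M = -4/(-13)*173 = -4*(-1/13)*173 = (4/13)*173 = 692/13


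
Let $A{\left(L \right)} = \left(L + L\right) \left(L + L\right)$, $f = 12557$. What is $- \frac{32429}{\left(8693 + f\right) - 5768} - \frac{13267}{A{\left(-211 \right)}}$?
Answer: $- \frac{2990242865}{1378548244} \approx -2.1691$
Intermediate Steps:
$A{\left(L \right)} = 4 L^{2}$ ($A{\left(L \right)} = 2 L 2 L = 4 L^{2}$)
$- \frac{32429}{\left(8693 + f\right) - 5768} - \frac{13267}{A{\left(-211 \right)}} = - \frac{32429}{\left(8693 + 12557\right) - 5768} - \frac{13267}{4 \left(-211\right)^{2}} = - \frac{32429}{21250 - 5768} - \frac{13267}{4 \cdot 44521} = - \frac{32429}{15482} - \frac{13267}{178084} = - \frac{2990242865}{1378548244}$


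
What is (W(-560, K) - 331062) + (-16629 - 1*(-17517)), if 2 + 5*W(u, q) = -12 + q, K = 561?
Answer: -1650323/5 ≈ -3.3006e+5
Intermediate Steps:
W(u, q) = -14/5 + q/5 (W(u, q) = -2/5 + (-12 + q)/5 = -2/5 + (-12/5 + q/5) = -14/5 + q/5)
(W(-560, K) - 331062) + (-16629 - 1*(-17517)) = ((-14/5 + (1/5)*561) - 331062) + (-16629 - 1*(-17517)) = ((-14/5 + 561/5) - 331062) + (-16629 + 17517) = (547/5 - 331062) + 888 = -1654763/5 + 888 = -1650323/5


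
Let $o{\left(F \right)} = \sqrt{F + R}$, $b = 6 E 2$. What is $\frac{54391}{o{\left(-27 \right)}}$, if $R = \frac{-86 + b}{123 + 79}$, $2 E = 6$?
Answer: $- \frac{54391 i \sqrt{4343}}{344} \approx - 10420.0 i$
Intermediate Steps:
$E = 3$ ($E = \frac{1}{2} \cdot 6 = 3$)
$b = 36$ ($b = 6 \cdot 3 \cdot 2 = 18 \cdot 2 = 36$)
$R = - \frac{25}{101}$ ($R = \frac{-86 + 36}{123 + 79} = - \frac{50}{202} = \left(-50\right) \frac{1}{202} = - \frac{25}{101} \approx -0.24752$)
$o{\left(F \right)} = \sqrt{- \frac{25}{101} + F}$ ($o{\left(F \right)} = \sqrt{F - \frac{25}{101}} = \sqrt{- \frac{25}{101} + F}$)
$\frac{54391}{o{\left(-27 \right)}} = \frac{54391}{\frac{1}{101} \sqrt{-2525 + 10201 \left(-27\right)}} = \frac{54391}{\frac{1}{101} \sqrt{-2525 - 275427}} = \frac{54391}{\frac{1}{101} \sqrt{-277952}} = \frac{54391}{\frac{1}{101} \cdot 8 i \sqrt{4343}} = \frac{54391}{\frac{8}{101} i \sqrt{4343}} = 54391 \left(- \frac{i \sqrt{4343}}{344}\right) = - \frac{54391 i \sqrt{4343}}{344}$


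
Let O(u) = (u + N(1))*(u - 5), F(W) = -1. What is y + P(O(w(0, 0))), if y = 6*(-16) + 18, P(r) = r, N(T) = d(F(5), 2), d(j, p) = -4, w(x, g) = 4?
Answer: -78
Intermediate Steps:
N(T) = -4
O(u) = (-5 + u)*(-4 + u) (O(u) = (u - 4)*(u - 5) = (-4 + u)*(-5 + u) = (-5 + u)*(-4 + u))
y = -78 (y = -96 + 18 = -78)
y + P(O(w(0, 0))) = -78 + (20 + 4² - 9*4) = -78 + (20 + 16 - 36) = -78 + 0 = -78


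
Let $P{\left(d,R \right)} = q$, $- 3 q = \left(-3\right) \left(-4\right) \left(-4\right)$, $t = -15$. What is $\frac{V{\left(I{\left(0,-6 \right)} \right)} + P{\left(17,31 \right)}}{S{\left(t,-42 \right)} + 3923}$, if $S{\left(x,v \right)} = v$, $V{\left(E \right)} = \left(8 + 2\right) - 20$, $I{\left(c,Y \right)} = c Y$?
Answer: $\frac{6}{3881} \approx 0.001546$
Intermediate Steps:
$q = 16$ ($q = - \frac{\left(-3\right) \left(-4\right) \left(-4\right)}{3} = - \frac{12 \left(-4\right)}{3} = \left(- \frac{1}{3}\right) \left(-48\right) = 16$)
$P{\left(d,R \right)} = 16$
$I{\left(c,Y \right)} = Y c$
$V{\left(E \right)} = -10$ ($V{\left(E \right)} = 10 - 20 = -10$)
$\frac{V{\left(I{\left(0,-6 \right)} \right)} + P{\left(17,31 \right)}}{S{\left(t,-42 \right)} + 3923} = \frac{-10 + 16}{-42 + 3923} = \frac{6}{3881}$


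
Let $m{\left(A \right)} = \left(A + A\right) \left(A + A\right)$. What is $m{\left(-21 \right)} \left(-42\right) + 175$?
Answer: $-73913$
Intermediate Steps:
$m{\left(A \right)} = 4 A^{2}$ ($m{\left(A \right)} = 2 A 2 A = 4 A^{2}$)
$m{\left(-21 \right)} \left(-42\right) + 175 = 4 \left(-21\right)^{2} \left(-42\right) + 175 = 4 \cdot 441 \left(-42\right) + 175 = 1764 \left(-42\right) + 175 = -74088 + 175 = -73913$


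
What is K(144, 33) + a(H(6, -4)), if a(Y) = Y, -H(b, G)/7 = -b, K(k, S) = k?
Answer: 186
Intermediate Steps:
H(b, G) = 7*b (H(b, G) = -(-7)*b = 7*b)
K(144, 33) + a(H(6, -4)) = 144 + 7*6 = 144 + 42 = 186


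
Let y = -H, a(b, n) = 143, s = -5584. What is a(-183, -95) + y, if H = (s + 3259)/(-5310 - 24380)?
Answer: 848669/5938 ≈ 142.92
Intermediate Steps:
H = 465/5938 (H = (-5584 + 3259)/(-5310 - 24380) = -2325/(-29690) = -2325*(-1/29690) = 465/5938 ≈ 0.078309)
y = -465/5938 (y = -1*465/5938 = -465/5938 ≈ -0.078309)
a(-183, -95) + y = 143 - 465/5938 = 848669/5938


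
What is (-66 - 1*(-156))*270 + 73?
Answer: 24373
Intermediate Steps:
(-66 - 1*(-156))*270 + 73 = (-66 + 156)*270 + 73 = 90*270 + 73 = 24300 + 73 = 24373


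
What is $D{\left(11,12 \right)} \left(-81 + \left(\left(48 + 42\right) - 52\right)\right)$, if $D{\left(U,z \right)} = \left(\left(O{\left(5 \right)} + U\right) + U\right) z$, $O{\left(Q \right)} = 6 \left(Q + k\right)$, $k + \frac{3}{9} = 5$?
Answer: $-41280$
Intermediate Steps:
$k = \frac{14}{3}$ ($k = - \frac{1}{3} + 5 = \frac{14}{3} \approx 4.6667$)
$O{\left(Q \right)} = 28 + 6 Q$ ($O{\left(Q \right)} = 6 \left(Q + \frac{14}{3}\right) = 6 \left(\frac{14}{3} + Q\right) = 28 + 6 Q$)
$D{\left(U,z \right)} = z \left(58 + 2 U\right)$ ($D{\left(U,z \right)} = \left(\left(\left(28 + 6 \cdot 5\right) + U\right) + U\right) z = \left(\left(\left(28 + 30\right) + U\right) + U\right) z = \left(\left(58 + U\right) + U\right) z = \left(58 + 2 U\right) z = z \left(58 + 2 U\right)$)
$D{\left(11,12 \right)} \left(-81 + \left(\left(48 + 42\right) - 52\right)\right) = 2 \cdot 12 \left(29 + 11\right) \left(-81 + \left(\left(48 + 42\right) - 52\right)\right) = 2 \cdot 12 \cdot 40 \left(-81 + \left(90 - 52\right)\right) = 960 \left(-81 + 38\right) = 960 \left(-43\right) = -41280$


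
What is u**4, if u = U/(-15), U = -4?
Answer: 256/50625 ≈ 0.0050568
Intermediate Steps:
u = 4/15 (u = -4/(-15) = -4*(-1/15) = 4/15 ≈ 0.26667)
u**4 = (4/15)**4 = 256/50625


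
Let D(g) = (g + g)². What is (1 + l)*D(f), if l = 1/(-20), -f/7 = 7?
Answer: 45619/5 ≈ 9123.8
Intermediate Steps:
f = -49 (f = -7*7 = -49)
l = -1/20 ≈ -0.050000
D(g) = 4*g² (D(g) = (2*g)² = 4*g²)
(1 + l)*D(f) = (1 - 1/20)*(4*(-49)²) = 19*(4*2401)/20 = (19/20)*9604 = 45619/5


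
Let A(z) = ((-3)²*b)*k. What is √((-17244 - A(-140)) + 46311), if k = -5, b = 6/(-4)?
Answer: √115998/2 ≈ 170.29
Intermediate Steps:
b = -3/2 (b = 6*(-¼) = -3/2 ≈ -1.5000)
A(z) = 135/2 (A(z) = ((-3)²*(-3/2))*(-5) = (9*(-3/2))*(-5) = -27/2*(-5) = 135/2)
√((-17244 - A(-140)) + 46311) = √((-17244 - 1*135/2) + 46311) = √((-17244 - 135/2) + 46311) = √(-34623/2 + 46311) = √(57999/2) = √115998/2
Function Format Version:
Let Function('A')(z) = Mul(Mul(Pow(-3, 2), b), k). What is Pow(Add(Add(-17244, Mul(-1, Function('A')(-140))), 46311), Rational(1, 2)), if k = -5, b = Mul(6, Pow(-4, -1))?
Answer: Mul(Rational(1, 2), Pow(115998, Rational(1, 2))) ≈ 170.29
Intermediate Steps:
b = Rational(-3, 2) (b = Mul(6, Rational(-1, 4)) = Rational(-3, 2) ≈ -1.5000)
Function('A')(z) = Rational(135, 2) (Function('A')(z) = Mul(Mul(Pow(-3, 2), Rational(-3, 2)), -5) = Mul(Mul(9, Rational(-3, 2)), -5) = Mul(Rational(-27, 2), -5) = Rational(135, 2))
Pow(Add(Add(-17244, Mul(-1, Function('A')(-140))), 46311), Rational(1, 2)) = Pow(Add(Add(-17244, Mul(-1, Rational(135, 2))), 46311), Rational(1, 2)) = Pow(Add(Add(-17244, Rational(-135, 2)), 46311), Rational(1, 2)) = Pow(Add(Rational(-34623, 2), 46311), Rational(1, 2)) = Pow(Rational(57999, 2), Rational(1, 2)) = Mul(Rational(1, 2), Pow(115998, Rational(1, 2)))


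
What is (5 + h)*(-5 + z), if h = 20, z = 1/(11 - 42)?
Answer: -3900/31 ≈ -125.81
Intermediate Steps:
z = -1/31 (z = 1/(-31) = -1/31 ≈ -0.032258)
(5 + h)*(-5 + z) = (5 + 20)*(-5 - 1/31) = 25*(-156/31) = -3900/31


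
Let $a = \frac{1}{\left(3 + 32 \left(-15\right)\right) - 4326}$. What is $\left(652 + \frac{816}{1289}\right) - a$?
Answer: $\frac{4040496221}{6191067} \approx 652.63$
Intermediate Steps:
$a = - \frac{1}{4803}$ ($a = \frac{1}{\left(3 - 480\right) - 4326} = \frac{1}{-477 - 4326} = \frac{1}{-4803} = - \frac{1}{4803} \approx -0.0002082$)
$\left(652 + \frac{816}{1289}\right) - a = \left(652 + \frac{816}{1289}\right) - - \frac{1}{4803} = \left(652 + 816 \cdot \frac{1}{1289}\right) + \frac{1}{4803} = \left(652 + \frac{816}{1289}\right) + \frac{1}{4803} = \frac{841244}{1289} + \frac{1}{4803} = \frac{4040496221}{6191067}$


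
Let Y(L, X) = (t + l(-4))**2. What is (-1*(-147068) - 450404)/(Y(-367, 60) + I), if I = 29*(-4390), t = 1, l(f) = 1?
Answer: 151668/63653 ≈ 2.3827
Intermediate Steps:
I = -127310
Y(L, X) = 4 (Y(L, X) = (1 + 1)**2 = 2**2 = 4)
(-1*(-147068) - 450404)/(Y(-367, 60) + I) = (-1*(-147068) - 450404)/(4 - 127310) = (147068 - 450404)/(-127306) = -303336*(-1/127306) = 151668/63653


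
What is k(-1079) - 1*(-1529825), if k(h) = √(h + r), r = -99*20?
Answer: 1529825 + I*√3059 ≈ 1.5298e+6 + 55.308*I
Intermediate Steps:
r = -1980
k(h) = √(-1980 + h) (k(h) = √(h - 1980) = √(-1980 + h))
k(-1079) - 1*(-1529825) = √(-1980 - 1079) - 1*(-1529825) = √(-3059) + 1529825 = I*√3059 + 1529825 = 1529825 + I*√3059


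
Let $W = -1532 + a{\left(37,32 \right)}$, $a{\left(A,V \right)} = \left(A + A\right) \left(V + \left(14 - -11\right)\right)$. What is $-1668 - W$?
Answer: $-4354$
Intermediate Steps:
$a{\left(A,V \right)} = 2 A \left(25 + V\right)$ ($a{\left(A,V \right)} = 2 A \left(V + \left(14 + 11\right)\right) = 2 A \left(V + 25\right) = 2 A \left(25 + V\right)$)
$W = 2686$ ($W = -1532 + 2 \cdot 37 \left(25 + 32\right) = -1532 + 2 \cdot 37 \cdot 57 = -1532 + 4218 = 2686$)
$-1668 - W = -1668 - 2686 = -4354$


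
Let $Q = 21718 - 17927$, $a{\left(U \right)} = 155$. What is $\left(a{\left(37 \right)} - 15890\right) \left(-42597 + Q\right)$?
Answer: $610612410$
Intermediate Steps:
$Q = 3791$ ($Q = 21718 - 17927 = 3791$)
$\left(a{\left(37 \right)} - 15890\right) \left(-42597 + Q\right) = \left(155 - 15890\right) \left(-42597 + 3791\right) = \left(-15735\right) \left(-38806\right) = 610612410$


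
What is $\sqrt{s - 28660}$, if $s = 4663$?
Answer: $i \sqrt{23997} \approx 154.91 i$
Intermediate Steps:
$\sqrt{s - 28660} = \sqrt{4663 - 28660} = \sqrt{-23997} = i \sqrt{23997}$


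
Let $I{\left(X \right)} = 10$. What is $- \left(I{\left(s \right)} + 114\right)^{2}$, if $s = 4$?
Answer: $-15376$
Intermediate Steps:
$- \left(I{\left(s \right)} + 114\right)^{2} = - \left(10 + 114\right)^{2} = - 124^{2} = \left(-1\right) 15376 = -15376$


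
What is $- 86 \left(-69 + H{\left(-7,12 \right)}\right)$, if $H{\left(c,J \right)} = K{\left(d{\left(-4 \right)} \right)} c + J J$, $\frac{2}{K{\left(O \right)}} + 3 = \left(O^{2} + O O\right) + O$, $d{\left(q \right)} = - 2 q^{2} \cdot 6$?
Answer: $- \frac{474286646}{73533} \approx -6450.0$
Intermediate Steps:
$d{\left(q \right)} = - 12 q^{2}$
$K{\left(O \right)} = \frac{2}{-3 + O + 2 O^{2}}$ ($K{\left(O \right)} = \frac{2}{-3 + \left(\left(O^{2} + O O\right) + O\right)} = \frac{2}{-3 + \left(\left(O^{2} + O^{2}\right) + O\right)} = \frac{2}{-3 + \left(2 O^{2} + O\right)} = \frac{2}{-3 + \left(O + 2 O^{2}\right)} = \frac{2}{-3 + O + 2 O^{2}}$)
$H{\left(c,J \right)} = J^{2} + \frac{2 c}{73533}$ ($H{\left(c,J \right)} = \frac{2}{-3 - 12 \left(-4\right)^{2} + 2 \left(- 12 \left(-4\right)^{2}\right)^{2}} c + J J = \frac{2}{-3 - 192 + 2 \left(\left(-12\right) 16\right)^{2}} c + J^{2} = \frac{2}{-3 - 192 + 2 \left(-192\right)^{2}} c + J^{2} = \frac{2}{-3 - 192 + 2 \cdot 36864} c + J^{2} = \frac{2}{-3 - 192 + 73728} c + J^{2} = \frac{2}{73533} c + J^{2} = 2 \cdot \frac{1}{73533} c + J^{2} = \frac{2 c}{73533} + J^{2} = J^{2} + \frac{2 c}{73533}$)
$- 86 \left(-69 + H{\left(-7,12 \right)}\right) = - 86 \left(-69 + \left(12^{2} + \frac{2}{73533} \left(-7\right)\right)\right) = - 86 \left(-69 + \left(144 - \frac{14}{73533}\right)\right) = - 86 \left(-69 + \frac{10588738}{73533}\right) = \left(-86\right) \frac{5514961}{73533} = - \frac{474286646}{73533}$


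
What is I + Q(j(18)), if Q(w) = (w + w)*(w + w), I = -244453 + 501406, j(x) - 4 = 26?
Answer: 260553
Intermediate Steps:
j(x) = 30 (j(x) = 4 + 26 = 30)
I = 256953
Q(w) = 4*w**2 (Q(w) = (2*w)*(2*w) = 4*w**2)
I + Q(j(18)) = 256953 + 4*30**2 = 256953 + 4*900 = 256953 + 3600 = 260553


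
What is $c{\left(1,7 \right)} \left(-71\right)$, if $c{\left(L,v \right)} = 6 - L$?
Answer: $-355$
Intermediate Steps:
$c{\left(1,7 \right)} \left(-71\right) = \left(6 - 1\right) \left(-71\right) = 5 \left(-71\right) = -355$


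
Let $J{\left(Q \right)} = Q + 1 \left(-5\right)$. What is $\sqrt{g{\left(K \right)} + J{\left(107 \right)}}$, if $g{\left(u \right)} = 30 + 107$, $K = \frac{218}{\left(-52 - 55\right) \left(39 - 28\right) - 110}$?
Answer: $\sqrt{239} \approx 15.46$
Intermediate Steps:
$J{\left(Q \right)} = -5 + Q$ ($J{\left(Q \right)} = Q - 5 = -5 + Q$)
$K = - \frac{218}{1287}$ ($K = \frac{218}{\left(-107\right) 11 - 110} = \frac{218}{-1177 - 110} = \frac{218}{-1287} = 218 \left(- \frac{1}{1287}\right) = - \frac{218}{1287} \approx -0.16939$)
$g{\left(u \right)} = 137$
$\sqrt{g{\left(K \right)} + J{\left(107 \right)}} = \sqrt{137 + \left(-5 + 107\right)} = \sqrt{137 + 102} = \sqrt{239}$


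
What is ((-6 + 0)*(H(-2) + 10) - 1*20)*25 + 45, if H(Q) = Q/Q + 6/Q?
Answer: -1655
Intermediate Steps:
H(Q) = 1 + 6/Q
((-6 + 0)*(H(-2) + 10) - 1*20)*25 + 45 = ((-6 + 0)*((6 - 2)/(-2) + 10) - 1*20)*25 + 45 = (-6*(-½*4 + 10) - 20)*25 + 45 = (-6*(-2 + 10) - 20)*25 + 45 = (-6*8 - 20)*25 + 45 = (-48 - 20)*25 + 45 = -68*25 + 45 = -1700 + 45 = -1655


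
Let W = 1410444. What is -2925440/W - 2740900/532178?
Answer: -96834656570/13403701197 ≈ -7.2245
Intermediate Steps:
-2925440/W - 2740900/532178 = -2925440/1410444 - 2740900/532178 = -2925440*1/1410444 - 2740900*1/532178 = -104480/50373 - 1370450/266089 = -96834656570/13403701197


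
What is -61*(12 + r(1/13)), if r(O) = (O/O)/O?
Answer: -1525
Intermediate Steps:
r(O) = 1/O
-61*(12 + r(1/13)) = -61*(12 + 1/(1/13)) = -61*(12 + 13) = -61*25 = -1525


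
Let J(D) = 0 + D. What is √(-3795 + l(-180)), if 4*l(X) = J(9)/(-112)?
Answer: I*√11901183/56 ≈ 61.604*I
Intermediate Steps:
J(D) = D
l(X) = -9/448 (l(X) = (9/(-112))/4 = (9*(-1/112))/4 = (¼)*(-9/112) = -9/448)
√(-3795 + l(-180)) = √(-3795 - 9/448) = √(-1700169/448) = I*√11901183/56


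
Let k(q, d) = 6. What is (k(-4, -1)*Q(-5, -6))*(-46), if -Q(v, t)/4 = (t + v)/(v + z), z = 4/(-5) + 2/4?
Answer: 121440/53 ≈ 2291.3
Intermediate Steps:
z = -3/10 (z = 4*(-⅕) + 2*(¼) = -⅘ + ½ = -3/10 ≈ -0.30000)
Q(v, t) = -4*(t + v)/(-3/10 + v) (Q(v, t) = -4*(t + v)/(v - 3/10) = -4*(t + v)/(-3/10 + v))
(k(-4, -1)*Q(-5, -6))*(-46) = (6*(40*(-1*(-6) - 1*(-5))/(-3 + 10*(-5))))*(-46) = (6*(40*(6 + 5)/(-3 - 50)))*(-46) = (6*(40*11/(-53)))*(-46) = (6*(40*(-1/53)*11))*(-46) = (6*(-440/53))*(-46) = -2640/53*(-46) = 121440/53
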